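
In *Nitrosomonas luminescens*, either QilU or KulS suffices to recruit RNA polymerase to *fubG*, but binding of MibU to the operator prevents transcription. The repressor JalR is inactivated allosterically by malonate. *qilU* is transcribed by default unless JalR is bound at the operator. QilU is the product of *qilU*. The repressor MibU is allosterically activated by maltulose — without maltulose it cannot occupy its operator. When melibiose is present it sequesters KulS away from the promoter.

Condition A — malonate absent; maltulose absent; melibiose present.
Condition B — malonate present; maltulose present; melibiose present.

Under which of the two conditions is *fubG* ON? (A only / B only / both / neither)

neither

Condition A:
Malonate is absent, so JalR is active.
With repressor JalR bound, *qilU* is not transcribed.
So QilU is not produced.
Maltulose is absent, so MibU is inactive.
Melibiose is present, so KulS is inactive.
No activator is available at the *fubG* promoter, so *fubG* is not transcribed.
→ *fubG* is OFF in A.
Condition B:
Malonate is present, so JalR is inactive.
With no repressor bound, *qilU* is transcribed.
So QilU is produced and active.
Maltulose is present, so MibU is active.
Melibiose is present, so KulS is inactive.
With repressor MibU bound, *fubG* is not transcribed.
→ *fubG* is OFF in B.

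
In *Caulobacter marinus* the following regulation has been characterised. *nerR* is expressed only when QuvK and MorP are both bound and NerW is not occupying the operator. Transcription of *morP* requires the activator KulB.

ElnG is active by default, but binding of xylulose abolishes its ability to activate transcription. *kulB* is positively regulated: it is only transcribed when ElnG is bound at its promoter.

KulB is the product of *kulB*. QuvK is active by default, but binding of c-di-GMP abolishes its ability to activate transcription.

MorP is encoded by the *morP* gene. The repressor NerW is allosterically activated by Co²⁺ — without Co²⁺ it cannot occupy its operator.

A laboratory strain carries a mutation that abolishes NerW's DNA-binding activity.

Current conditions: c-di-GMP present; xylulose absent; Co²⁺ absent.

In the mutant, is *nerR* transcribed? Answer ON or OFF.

NerW is non-functional in this strain, so it has no effect.
c-di-GMP is present, so QuvK is inactive.
Xylulose is absent, so ElnG is active.
No repressor is bound and ElnG is active, so *kulB* is transcribed.
So KulB is produced and active.
No repressor is bound and KulB is active, so *morP* is transcribed.
So MorP is produced and active.
Required activator QuvK is absent, so *nerR* is not transcribed.

OFF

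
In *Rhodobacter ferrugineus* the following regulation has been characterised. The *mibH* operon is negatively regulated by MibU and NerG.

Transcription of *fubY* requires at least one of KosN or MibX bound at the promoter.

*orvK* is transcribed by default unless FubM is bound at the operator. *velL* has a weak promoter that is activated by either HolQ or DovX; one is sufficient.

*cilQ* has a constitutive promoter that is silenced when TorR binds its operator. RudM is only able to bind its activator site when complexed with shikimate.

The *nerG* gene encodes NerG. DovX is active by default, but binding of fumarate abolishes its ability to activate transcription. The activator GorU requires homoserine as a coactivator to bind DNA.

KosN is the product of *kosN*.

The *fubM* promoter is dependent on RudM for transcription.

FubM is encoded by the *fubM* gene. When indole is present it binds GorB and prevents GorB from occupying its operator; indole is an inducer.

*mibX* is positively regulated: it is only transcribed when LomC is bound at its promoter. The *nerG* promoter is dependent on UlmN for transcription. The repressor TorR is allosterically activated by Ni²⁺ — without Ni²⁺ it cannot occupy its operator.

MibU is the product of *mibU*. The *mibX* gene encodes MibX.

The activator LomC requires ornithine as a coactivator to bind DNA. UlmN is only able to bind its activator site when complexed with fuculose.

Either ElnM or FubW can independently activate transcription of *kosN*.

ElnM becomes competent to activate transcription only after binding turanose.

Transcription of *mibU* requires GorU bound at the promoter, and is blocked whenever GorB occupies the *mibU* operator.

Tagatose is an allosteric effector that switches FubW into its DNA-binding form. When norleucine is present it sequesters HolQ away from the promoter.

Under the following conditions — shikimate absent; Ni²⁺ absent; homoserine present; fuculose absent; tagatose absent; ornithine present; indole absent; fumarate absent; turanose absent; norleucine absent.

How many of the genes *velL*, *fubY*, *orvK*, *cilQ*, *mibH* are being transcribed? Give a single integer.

Norleucine is absent, so HolQ is active.
Fumarate is absent, so DovX is active.
Activator HolQ is present, so *velL* is transcribed.
→ *velL* is ON.
Turanose is absent, so ElnM is inactive.
Tagatose is absent, so FubW is inactive.
No activator is available at the *kosN* promoter, so *kosN* is not transcribed.
So KosN is not produced.
Ornithine is present, so LomC is active.
No repressor is bound and LomC is active, so *mibX* is transcribed.
So MibX is produced and active.
Activator MibX is present, so *fubY* is transcribed.
→ *fubY* is ON.
Shikimate is absent, so RudM is inactive.
Required activator RudM is absent, so *fubM* is not transcribed.
So FubM is not produced.
With no repressor bound, *orvK* is transcribed.
→ *orvK* is ON.
Ni²⁺ is absent, so TorR is inactive.
With no repressor bound, *cilQ* is transcribed.
→ *cilQ* is ON.
Indole is absent, so GorB is active.
Homoserine is present, so GorU is active.
With repressor GorB bound, *mibU* is not transcribed.
So MibU is not produced.
Fuculose is absent, so UlmN is inactive.
Required activator UlmN is absent, so *nerG* is not transcribed.
So NerG is not produced.
With no repressor bound, *mibH* is transcribed.
→ *mibH* is ON.
5 of the 5 genes are transcribed.

5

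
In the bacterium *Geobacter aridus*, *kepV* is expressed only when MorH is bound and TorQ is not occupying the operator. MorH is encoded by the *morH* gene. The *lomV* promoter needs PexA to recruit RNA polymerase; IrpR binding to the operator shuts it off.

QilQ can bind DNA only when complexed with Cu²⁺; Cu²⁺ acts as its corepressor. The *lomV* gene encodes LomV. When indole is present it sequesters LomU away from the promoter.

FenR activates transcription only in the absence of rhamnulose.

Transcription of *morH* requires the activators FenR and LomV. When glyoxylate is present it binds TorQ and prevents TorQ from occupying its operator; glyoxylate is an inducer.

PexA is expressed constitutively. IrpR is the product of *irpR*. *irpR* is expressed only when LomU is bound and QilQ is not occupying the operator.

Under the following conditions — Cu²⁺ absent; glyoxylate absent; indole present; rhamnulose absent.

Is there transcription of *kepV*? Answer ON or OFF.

OFF

Rhamnulose is absent, so FenR is active.
Cu²⁺ is absent, so QilQ is inactive.
Indole is present, so LomU is inactive.
Required activator LomU is absent, so *irpR* is not transcribed.
So IrpR is not produced.
PexA is produced constitutively and is active.
No repressor is bound and PexA is active, so *lomV* is transcribed.
So LomV is produced and active.
No repressor is bound and FenR and LomV are active, so *morH* is transcribed.
So MorH is produced and active.
Glyoxylate is absent, so TorQ is active.
With repressor TorQ bound, *kepV* is not transcribed.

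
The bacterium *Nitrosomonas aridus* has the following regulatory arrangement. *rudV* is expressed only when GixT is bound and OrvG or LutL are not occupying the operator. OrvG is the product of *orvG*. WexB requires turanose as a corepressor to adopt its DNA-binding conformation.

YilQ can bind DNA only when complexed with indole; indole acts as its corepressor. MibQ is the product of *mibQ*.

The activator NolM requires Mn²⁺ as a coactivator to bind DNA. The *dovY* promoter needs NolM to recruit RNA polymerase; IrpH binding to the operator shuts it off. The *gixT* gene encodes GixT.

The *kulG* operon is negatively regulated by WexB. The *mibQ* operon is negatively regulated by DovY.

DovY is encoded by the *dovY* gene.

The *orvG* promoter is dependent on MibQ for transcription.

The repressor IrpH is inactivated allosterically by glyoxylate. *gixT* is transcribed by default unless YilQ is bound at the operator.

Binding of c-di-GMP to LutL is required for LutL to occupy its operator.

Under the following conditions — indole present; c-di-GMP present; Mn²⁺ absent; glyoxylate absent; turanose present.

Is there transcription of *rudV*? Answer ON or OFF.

OFF

Mn²⁺ is absent, so NolM is inactive.
Glyoxylate is absent, so IrpH is active.
With repressor IrpH bound, *dovY* is not transcribed.
So DovY is not produced.
With no repressor bound, *mibQ* is transcribed.
So MibQ is produced and active.
No repressor is bound and MibQ is active, so *orvG* is transcribed.
So OrvG is produced and active.
c-di-GMP is present, so LutL is active.
Indole is present, so YilQ is active.
With repressor YilQ bound, *gixT* is not transcribed.
So GixT is not produced.
With repressor OrvG bound, *rudV* is not transcribed.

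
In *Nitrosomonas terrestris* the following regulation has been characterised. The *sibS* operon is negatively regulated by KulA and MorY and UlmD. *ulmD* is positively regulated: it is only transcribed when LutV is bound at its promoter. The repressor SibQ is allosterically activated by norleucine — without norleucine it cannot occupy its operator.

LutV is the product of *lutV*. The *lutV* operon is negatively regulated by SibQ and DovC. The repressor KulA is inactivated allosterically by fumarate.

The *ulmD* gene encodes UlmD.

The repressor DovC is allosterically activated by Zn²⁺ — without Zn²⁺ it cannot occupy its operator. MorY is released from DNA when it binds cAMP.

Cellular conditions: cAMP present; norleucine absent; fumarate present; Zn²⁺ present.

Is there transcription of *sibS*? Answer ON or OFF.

Fumarate is present, so KulA is inactive.
cAMP is present, so MorY is inactive.
Norleucine is absent, so SibQ is inactive.
Zn²⁺ is present, so DovC is active.
With repressor DovC bound, *lutV* is not transcribed.
So LutV is not produced.
Required activator LutV is absent, so *ulmD* is not transcribed.
So UlmD is not produced.
With no repressor bound, *sibS* is transcribed.

ON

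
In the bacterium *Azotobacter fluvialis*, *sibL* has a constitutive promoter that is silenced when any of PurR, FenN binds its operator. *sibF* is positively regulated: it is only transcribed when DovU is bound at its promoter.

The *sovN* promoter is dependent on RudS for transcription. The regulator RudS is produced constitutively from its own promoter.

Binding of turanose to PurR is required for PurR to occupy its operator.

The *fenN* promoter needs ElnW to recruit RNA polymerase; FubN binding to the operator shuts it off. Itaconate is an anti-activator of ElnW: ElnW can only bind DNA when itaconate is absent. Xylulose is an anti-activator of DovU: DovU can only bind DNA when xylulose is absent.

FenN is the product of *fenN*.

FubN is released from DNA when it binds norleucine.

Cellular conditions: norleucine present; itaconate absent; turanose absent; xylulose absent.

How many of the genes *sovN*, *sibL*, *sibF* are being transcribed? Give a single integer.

RudS is produced constitutively and is active.
No repressor is bound and RudS is active, so *sovN* is transcribed.
→ *sovN* is ON.
Turanose is absent, so PurR is inactive.
Norleucine is present, so FubN is inactive.
Itaconate is absent, so ElnW is active.
No repressor is bound and ElnW is active, so *fenN* is transcribed.
So FenN is produced and active.
With repressor FenN bound, *sibL* is not transcribed.
→ *sibL* is OFF.
Xylulose is absent, so DovU is active.
No repressor is bound and DovU is active, so *sibF* is transcribed.
→ *sibF* is ON.
2 of the 3 genes are transcribed.

2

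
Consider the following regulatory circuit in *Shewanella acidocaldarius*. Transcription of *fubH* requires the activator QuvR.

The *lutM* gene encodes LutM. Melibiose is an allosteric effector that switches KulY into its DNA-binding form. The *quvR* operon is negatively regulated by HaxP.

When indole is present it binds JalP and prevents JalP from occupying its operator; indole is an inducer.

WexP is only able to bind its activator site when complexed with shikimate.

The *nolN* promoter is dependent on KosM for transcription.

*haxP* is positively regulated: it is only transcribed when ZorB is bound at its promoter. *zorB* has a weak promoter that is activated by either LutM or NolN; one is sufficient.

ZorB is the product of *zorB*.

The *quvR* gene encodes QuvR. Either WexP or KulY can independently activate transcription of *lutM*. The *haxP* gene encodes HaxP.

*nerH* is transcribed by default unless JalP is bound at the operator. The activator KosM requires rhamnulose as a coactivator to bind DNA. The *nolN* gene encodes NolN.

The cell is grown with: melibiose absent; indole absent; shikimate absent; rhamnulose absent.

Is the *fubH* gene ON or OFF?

ON

Shikimate is absent, so WexP is inactive.
Melibiose is absent, so KulY is inactive.
No activator is available at the *lutM* promoter, so *lutM* is not transcribed.
So LutM is not produced.
Rhamnulose is absent, so KosM is inactive.
Required activator KosM is absent, so *nolN* is not transcribed.
So NolN is not produced.
No activator is available at the *zorB* promoter, so *zorB* is not transcribed.
So ZorB is not produced.
Required activator ZorB is absent, so *haxP* is not transcribed.
So HaxP is not produced.
With no repressor bound, *quvR* is transcribed.
So QuvR is produced and active.
No repressor is bound and QuvR is active, so *fubH* is transcribed.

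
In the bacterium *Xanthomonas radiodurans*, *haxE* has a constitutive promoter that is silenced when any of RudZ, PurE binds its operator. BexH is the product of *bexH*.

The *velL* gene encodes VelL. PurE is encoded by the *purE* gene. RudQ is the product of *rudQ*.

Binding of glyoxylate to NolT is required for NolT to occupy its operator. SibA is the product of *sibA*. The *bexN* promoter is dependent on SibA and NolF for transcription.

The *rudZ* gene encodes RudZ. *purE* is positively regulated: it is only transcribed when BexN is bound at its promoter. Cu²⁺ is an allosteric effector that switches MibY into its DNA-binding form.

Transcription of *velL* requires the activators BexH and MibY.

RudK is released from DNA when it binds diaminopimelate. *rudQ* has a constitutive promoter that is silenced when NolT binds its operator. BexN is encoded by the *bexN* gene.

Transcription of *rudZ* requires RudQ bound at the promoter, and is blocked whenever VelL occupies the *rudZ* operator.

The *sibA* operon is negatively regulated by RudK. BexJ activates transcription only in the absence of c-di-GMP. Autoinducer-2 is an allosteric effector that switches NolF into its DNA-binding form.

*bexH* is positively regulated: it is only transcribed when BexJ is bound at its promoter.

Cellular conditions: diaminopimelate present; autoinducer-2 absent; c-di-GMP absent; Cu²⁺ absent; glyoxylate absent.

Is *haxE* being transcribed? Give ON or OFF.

OFF

Glyoxylate is absent, so NolT is inactive.
With no repressor bound, *rudQ* is transcribed.
So RudQ is produced and active.
c-di-GMP is absent, so BexJ is active.
No repressor is bound and BexJ is active, so *bexH* is transcribed.
So BexH is produced and active.
Cu²⁺ is absent, so MibY is inactive.
Required activator MibY is absent, so *velL* is not transcribed.
So VelL is not produced.
No repressor is bound and RudQ is active, so *rudZ* is transcribed.
So RudZ is produced and active.
Diaminopimelate is present, so RudK is inactive.
With no repressor bound, *sibA* is transcribed.
So SibA is produced and active.
Autoinducer-2 is absent, so NolF is inactive.
Required activator NolF is absent, so *bexN* is not transcribed.
So BexN is not produced.
Required activator BexN is absent, so *purE* is not transcribed.
So PurE is not produced.
With repressor RudZ bound, *haxE* is not transcribed.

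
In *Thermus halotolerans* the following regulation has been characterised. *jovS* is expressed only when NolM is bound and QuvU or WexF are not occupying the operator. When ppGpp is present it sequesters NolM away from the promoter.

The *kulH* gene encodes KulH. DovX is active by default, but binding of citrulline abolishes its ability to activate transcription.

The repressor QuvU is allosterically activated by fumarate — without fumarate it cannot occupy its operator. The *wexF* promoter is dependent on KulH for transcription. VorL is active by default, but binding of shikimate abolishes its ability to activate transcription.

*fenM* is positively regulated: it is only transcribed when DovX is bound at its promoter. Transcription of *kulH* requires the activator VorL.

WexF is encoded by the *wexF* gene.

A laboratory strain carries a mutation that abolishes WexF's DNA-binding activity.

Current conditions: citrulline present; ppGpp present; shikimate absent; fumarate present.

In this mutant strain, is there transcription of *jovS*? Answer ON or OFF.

OFF

ppGpp is present, so NolM is inactive.
Fumarate is present, so QuvU is active.
WexF is non-functional in this strain, so it has no effect.
With repressor QuvU bound, *jovS* is not transcribed.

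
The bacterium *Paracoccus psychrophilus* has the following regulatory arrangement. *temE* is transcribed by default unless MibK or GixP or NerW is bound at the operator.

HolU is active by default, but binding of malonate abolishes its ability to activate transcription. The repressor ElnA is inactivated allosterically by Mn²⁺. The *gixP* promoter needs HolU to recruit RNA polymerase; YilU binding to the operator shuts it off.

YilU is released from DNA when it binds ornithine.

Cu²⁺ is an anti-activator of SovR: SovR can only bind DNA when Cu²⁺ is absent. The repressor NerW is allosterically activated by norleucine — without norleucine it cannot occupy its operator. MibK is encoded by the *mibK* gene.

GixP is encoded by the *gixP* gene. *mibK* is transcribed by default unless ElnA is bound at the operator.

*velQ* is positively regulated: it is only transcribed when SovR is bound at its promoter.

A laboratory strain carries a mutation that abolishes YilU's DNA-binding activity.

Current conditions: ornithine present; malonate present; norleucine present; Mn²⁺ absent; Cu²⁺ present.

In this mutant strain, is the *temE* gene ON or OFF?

OFF

Mn²⁺ is absent, so ElnA is active.
With repressor ElnA bound, *mibK* is not transcribed.
So MibK is not produced.
YilU is non-functional in this strain, so it has no effect.
Malonate is present, so HolU is inactive.
Required activator HolU is absent, so *gixP* is not transcribed.
So GixP is not produced.
Norleucine is present, so NerW is active.
With repressor NerW bound, *temE* is not transcribed.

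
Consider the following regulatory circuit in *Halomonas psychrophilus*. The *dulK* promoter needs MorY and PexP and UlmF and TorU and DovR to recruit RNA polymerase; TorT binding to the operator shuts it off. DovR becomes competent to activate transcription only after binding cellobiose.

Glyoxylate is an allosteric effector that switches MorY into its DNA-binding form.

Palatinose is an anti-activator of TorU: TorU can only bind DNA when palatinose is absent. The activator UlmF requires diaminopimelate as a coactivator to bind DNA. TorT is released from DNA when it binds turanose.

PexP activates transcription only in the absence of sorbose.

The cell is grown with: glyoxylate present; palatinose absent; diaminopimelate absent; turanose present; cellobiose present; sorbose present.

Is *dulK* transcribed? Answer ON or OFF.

Glyoxylate is present, so MorY is active.
Sorbose is present, so PexP is inactive.
Turanose is present, so TorT is inactive.
Diaminopimelate is absent, so UlmF is inactive.
Palatinose is absent, so TorU is active.
Cellobiose is present, so DovR is active.
Required activator PexP is absent, so *dulK* is not transcribed.

OFF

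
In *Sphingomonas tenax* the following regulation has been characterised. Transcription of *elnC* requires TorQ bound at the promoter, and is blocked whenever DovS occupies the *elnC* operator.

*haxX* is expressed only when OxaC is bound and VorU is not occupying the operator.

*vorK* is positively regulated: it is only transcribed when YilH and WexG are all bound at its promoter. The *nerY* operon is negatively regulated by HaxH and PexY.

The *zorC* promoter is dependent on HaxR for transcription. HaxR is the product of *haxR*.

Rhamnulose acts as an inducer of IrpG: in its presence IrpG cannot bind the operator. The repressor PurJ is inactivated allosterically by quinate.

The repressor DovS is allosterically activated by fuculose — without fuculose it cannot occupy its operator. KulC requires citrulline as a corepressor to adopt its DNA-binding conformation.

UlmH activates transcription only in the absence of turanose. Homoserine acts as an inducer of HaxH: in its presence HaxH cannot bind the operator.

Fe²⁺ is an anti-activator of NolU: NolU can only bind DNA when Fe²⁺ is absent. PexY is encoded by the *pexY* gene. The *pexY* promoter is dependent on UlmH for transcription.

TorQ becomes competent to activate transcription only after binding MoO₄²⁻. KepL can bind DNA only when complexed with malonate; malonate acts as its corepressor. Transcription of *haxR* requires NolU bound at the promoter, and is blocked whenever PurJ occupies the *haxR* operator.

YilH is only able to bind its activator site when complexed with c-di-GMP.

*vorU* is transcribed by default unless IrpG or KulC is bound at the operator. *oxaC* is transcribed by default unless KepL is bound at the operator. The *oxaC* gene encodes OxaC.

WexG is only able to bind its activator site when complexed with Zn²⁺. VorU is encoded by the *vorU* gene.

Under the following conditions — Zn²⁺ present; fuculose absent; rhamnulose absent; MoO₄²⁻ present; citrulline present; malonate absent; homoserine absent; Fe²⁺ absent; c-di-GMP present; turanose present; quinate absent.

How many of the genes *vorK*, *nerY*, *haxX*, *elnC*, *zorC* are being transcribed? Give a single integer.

3

c-di-GMP is present, so YilH is active.
Zn²⁺ is present, so WexG is active.
No repressor is bound and YilH and WexG are active, so *vorK* is transcribed.
→ *vorK* is ON.
Homoserine is absent, so HaxH is active.
Turanose is present, so UlmH is inactive.
Required activator UlmH is absent, so *pexY* is not transcribed.
So PexY is not produced.
With repressor HaxH bound, *nerY* is not transcribed.
→ *nerY* is OFF.
Malonate is absent, so KepL is inactive.
With no repressor bound, *oxaC* is transcribed.
So OxaC is produced and active.
Rhamnulose is absent, so IrpG is active.
Citrulline is present, so KulC is active.
With repressor IrpG bound, *vorU* is not transcribed.
So VorU is not produced.
No repressor is bound and OxaC is active, so *haxX* is transcribed.
→ *haxX* is ON.
Fuculose is absent, so DovS is inactive.
MoO₄²⁻ is present, so TorQ is active.
No repressor is bound and TorQ is active, so *elnC* is transcribed.
→ *elnC* is ON.
Quinate is absent, so PurJ is active.
Fe²⁺ is absent, so NolU is active.
With repressor PurJ bound, *haxR* is not transcribed.
So HaxR is not produced.
Required activator HaxR is absent, so *zorC* is not transcribed.
→ *zorC* is OFF.
3 of the 5 genes are transcribed.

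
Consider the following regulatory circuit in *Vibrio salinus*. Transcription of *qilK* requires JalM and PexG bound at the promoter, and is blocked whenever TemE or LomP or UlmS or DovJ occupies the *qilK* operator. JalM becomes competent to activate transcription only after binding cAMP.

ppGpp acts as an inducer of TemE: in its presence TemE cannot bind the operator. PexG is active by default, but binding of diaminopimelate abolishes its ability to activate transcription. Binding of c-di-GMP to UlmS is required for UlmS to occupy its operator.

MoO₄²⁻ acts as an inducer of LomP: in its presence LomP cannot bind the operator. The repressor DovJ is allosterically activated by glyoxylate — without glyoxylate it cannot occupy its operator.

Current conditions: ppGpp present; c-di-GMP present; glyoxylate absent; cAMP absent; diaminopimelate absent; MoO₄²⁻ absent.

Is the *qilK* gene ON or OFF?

ppGpp is present, so TemE is inactive.
cAMP is absent, so JalM is inactive.
MoO₄²⁻ is absent, so LomP is active.
c-di-GMP is present, so UlmS is active.
Glyoxylate is absent, so DovJ is inactive.
Diaminopimelate is absent, so PexG is active.
With repressor LomP bound, *qilK* is not transcribed.

OFF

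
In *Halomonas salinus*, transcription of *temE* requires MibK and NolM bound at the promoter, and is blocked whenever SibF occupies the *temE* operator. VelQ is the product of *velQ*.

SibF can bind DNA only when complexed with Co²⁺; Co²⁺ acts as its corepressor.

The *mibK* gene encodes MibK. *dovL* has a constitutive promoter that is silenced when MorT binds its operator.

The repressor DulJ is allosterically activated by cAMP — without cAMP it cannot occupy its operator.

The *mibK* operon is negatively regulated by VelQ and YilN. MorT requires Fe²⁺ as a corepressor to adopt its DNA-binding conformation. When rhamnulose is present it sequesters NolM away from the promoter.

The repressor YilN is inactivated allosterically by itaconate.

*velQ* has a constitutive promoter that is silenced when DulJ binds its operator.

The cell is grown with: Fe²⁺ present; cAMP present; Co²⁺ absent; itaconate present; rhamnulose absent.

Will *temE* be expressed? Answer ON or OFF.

ON

cAMP is present, so DulJ is active.
With repressor DulJ bound, *velQ* is not transcribed.
So VelQ is not produced.
Itaconate is present, so YilN is inactive.
With no repressor bound, *mibK* is transcribed.
So MibK is produced and active.
Rhamnulose is absent, so NolM is active.
Co²⁺ is absent, so SibF is inactive.
No repressor is bound and MibK and NolM are active, so *temE* is transcribed.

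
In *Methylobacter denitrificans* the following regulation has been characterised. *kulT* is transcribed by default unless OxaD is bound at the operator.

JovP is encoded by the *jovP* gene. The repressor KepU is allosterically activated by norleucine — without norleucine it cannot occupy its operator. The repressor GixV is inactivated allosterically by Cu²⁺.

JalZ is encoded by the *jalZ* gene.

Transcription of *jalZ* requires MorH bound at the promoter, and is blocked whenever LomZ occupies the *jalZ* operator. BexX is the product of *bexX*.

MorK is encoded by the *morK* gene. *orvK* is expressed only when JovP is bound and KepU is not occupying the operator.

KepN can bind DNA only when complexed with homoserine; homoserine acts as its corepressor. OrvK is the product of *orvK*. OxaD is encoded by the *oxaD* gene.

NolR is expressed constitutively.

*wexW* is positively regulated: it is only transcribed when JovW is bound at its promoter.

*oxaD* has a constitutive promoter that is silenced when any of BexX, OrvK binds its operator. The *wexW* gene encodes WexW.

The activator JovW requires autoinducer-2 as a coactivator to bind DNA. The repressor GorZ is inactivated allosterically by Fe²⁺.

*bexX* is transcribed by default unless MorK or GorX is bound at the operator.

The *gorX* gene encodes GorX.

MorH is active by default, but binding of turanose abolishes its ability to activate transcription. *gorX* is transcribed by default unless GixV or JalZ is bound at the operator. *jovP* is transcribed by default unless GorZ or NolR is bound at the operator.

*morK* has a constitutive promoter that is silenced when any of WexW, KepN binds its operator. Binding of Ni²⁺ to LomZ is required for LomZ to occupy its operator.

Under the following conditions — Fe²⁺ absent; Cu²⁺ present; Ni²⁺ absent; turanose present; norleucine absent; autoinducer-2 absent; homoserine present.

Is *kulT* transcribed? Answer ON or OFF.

Autoinducer-2 is absent, so JovW is inactive.
Required activator JovW is absent, so *wexW* is not transcribed.
So WexW is not produced.
Homoserine is present, so KepN is active.
With repressor KepN bound, *morK* is not transcribed.
So MorK is not produced.
Cu²⁺ is present, so GixV is inactive.
Ni²⁺ is absent, so LomZ is inactive.
Turanose is present, so MorH is inactive.
Required activator MorH is absent, so *jalZ* is not transcribed.
So JalZ is not produced.
With no repressor bound, *gorX* is transcribed.
So GorX is produced and active.
With repressor GorX bound, *bexX* is not transcribed.
So BexX is not produced.
Norleucine is absent, so KepU is inactive.
Fe²⁺ is absent, so GorZ is active.
NolR is produced constitutively and is active.
With repressor GorZ bound, *jovP* is not transcribed.
So JovP is not produced.
Required activator JovP is absent, so *orvK* is not transcribed.
So OrvK is not produced.
With no repressor bound, *oxaD* is transcribed.
So OxaD is produced and active.
With repressor OxaD bound, *kulT* is not transcribed.

OFF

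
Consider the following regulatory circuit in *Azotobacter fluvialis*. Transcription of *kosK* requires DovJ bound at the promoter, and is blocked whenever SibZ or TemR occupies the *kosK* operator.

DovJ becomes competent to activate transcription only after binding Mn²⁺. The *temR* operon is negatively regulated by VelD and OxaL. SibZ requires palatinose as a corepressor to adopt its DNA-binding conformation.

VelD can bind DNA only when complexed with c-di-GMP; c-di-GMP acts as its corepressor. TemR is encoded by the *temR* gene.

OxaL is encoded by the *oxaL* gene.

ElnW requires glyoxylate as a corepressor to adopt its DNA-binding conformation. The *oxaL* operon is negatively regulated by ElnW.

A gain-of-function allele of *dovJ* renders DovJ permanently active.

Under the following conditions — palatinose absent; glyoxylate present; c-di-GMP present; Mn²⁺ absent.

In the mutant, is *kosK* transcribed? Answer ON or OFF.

Palatinose is absent, so SibZ is inactive.
c-di-GMP is present, so VelD is active.
Glyoxylate is present, so ElnW is active.
With repressor ElnW bound, *oxaL* is not transcribed.
So OxaL is not produced.
With repressor VelD bound, *temR* is not transcribed.
So TemR is not produced.
DovJ is constitutively active in this strain.
No repressor is bound and DovJ is active, so *kosK* is transcribed.

ON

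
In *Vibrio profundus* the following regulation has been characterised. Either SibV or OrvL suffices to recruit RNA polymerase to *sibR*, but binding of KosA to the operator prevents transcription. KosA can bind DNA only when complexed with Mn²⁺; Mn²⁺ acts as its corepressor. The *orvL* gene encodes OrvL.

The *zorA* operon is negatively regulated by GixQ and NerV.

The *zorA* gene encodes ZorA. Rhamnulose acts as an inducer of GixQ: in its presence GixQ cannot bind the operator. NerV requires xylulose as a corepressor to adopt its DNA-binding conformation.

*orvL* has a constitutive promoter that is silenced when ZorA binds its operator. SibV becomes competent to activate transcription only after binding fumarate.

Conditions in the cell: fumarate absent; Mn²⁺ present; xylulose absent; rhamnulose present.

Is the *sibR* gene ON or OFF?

Fumarate is absent, so SibV is inactive.
Rhamnulose is present, so GixQ is inactive.
Xylulose is absent, so NerV is inactive.
With no repressor bound, *zorA* is transcribed.
So ZorA is produced and active.
With repressor ZorA bound, *orvL* is not transcribed.
So OrvL is not produced.
Mn²⁺ is present, so KosA is active.
With repressor KosA bound, *sibR* is not transcribed.

OFF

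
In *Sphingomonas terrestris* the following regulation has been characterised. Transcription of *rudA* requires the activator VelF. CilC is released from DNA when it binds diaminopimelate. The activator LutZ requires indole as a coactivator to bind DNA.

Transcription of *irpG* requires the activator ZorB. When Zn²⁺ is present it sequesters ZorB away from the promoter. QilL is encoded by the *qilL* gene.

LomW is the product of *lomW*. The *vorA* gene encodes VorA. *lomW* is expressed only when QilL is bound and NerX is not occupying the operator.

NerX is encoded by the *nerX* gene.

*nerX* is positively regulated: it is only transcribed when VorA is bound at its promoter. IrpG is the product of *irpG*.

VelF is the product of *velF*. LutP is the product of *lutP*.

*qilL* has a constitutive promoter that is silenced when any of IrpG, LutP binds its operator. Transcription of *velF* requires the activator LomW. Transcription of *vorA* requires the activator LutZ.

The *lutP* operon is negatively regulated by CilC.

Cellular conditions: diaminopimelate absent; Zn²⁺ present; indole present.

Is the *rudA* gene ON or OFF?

OFF

Indole is present, so LutZ is active.
No repressor is bound and LutZ is active, so *vorA* is transcribed.
So VorA is produced and active.
No repressor is bound and VorA is active, so *nerX* is transcribed.
So NerX is produced and active.
Zn²⁺ is present, so ZorB is inactive.
Required activator ZorB is absent, so *irpG* is not transcribed.
So IrpG is not produced.
Diaminopimelate is absent, so CilC is active.
With repressor CilC bound, *lutP* is not transcribed.
So LutP is not produced.
With no repressor bound, *qilL* is transcribed.
So QilL is produced and active.
With repressor NerX bound, *lomW* is not transcribed.
So LomW is not produced.
Required activator LomW is absent, so *velF* is not transcribed.
So VelF is not produced.
Required activator VelF is absent, so *rudA* is not transcribed.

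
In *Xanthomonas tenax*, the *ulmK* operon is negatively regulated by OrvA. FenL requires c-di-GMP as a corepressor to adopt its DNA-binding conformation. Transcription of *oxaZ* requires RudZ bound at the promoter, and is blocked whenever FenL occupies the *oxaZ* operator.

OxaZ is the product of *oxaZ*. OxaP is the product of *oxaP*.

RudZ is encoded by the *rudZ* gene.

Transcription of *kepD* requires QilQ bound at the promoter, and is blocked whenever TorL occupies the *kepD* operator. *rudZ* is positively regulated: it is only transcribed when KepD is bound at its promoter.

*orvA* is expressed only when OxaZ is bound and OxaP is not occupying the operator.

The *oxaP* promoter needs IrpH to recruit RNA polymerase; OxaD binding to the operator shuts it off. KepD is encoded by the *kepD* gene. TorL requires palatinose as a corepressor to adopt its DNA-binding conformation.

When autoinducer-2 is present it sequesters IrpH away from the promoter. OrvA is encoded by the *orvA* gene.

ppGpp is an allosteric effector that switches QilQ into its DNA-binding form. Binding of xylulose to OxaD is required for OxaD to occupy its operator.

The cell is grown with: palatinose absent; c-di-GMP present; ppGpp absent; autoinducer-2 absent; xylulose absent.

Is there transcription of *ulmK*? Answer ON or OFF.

ON

Palatinose is absent, so TorL is inactive.
ppGpp is absent, so QilQ is inactive.
Required activator QilQ is absent, so *kepD* is not transcribed.
So KepD is not produced.
Required activator KepD is absent, so *rudZ* is not transcribed.
So RudZ is not produced.
c-di-GMP is present, so FenL is active.
With repressor FenL bound, *oxaZ* is not transcribed.
So OxaZ is not produced.
Autoinducer-2 is absent, so IrpH is active.
Xylulose is absent, so OxaD is inactive.
No repressor is bound and IrpH is active, so *oxaP* is transcribed.
So OxaP is produced and active.
With repressor OxaP bound, *orvA* is not transcribed.
So OrvA is not produced.
With no repressor bound, *ulmK* is transcribed.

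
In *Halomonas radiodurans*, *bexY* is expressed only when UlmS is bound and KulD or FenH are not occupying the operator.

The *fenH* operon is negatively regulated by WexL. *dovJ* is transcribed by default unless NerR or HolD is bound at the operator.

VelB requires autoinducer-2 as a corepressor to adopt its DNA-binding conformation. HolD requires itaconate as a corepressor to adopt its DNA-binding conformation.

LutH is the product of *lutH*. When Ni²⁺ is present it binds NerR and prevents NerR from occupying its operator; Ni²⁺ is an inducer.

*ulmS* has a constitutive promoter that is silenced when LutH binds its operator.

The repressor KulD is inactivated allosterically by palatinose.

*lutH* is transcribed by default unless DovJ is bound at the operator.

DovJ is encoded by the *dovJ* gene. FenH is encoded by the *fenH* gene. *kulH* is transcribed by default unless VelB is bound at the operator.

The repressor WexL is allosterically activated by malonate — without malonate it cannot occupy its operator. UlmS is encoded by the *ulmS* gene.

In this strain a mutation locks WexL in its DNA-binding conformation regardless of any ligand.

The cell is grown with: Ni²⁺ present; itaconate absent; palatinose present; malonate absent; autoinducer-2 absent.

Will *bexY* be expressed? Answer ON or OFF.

Palatinose is present, so KulD is inactive.
WexL is constitutively active in this strain.
With repressor WexL bound, *fenH* is not transcribed.
So FenH is not produced.
Ni²⁺ is present, so NerR is inactive.
Itaconate is absent, so HolD is inactive.
With no repressor bound, *dovJ* is transcribed.
So DovJ is produced and active.
With repressor DovJ bound, *lutH* is not transcribed.
So LutH is not produced.
With no repressor bound, *ulmS* is transcribed.
So UlmS is produced and active.
No repressor is bound and UlmS is active, so *bexY* is transcribed.

ON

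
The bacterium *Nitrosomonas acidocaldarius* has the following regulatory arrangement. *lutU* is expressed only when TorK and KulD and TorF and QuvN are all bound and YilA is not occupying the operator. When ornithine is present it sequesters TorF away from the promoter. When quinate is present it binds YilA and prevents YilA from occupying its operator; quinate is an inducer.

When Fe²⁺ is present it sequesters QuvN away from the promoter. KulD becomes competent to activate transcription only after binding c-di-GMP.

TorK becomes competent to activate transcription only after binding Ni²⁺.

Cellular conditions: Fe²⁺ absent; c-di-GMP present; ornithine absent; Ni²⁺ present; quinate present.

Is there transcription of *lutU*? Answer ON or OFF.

Quinate is present, so YilA is inactive.
Ni²⁺ is present, so TorK is active.
c-di-GMP is present, so KulD is active.
Ornithine is absent, so TorF is active.
Fe²⁺ is absent, so QuvN is active.
No repressor is bound and TorK and KulD and TorF and QuvN are active, so *lutU* is transcribed.

ON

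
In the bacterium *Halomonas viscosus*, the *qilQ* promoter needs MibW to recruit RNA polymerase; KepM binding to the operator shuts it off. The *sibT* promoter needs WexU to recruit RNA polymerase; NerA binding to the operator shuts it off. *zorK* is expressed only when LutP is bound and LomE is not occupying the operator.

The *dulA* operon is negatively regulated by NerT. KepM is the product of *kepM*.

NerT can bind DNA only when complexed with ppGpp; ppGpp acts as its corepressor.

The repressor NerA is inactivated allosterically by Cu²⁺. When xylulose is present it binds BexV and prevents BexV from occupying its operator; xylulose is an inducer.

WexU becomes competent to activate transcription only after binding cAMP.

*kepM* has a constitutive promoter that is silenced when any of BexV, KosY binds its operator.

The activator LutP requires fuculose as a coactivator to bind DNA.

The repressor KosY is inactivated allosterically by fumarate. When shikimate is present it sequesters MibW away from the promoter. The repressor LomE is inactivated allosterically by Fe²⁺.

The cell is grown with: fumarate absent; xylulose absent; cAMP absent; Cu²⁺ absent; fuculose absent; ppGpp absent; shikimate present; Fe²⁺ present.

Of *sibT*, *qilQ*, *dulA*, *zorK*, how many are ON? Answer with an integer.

1

Cu²⁺ is absent, so NerA is active.
cAMP is absent, so WexU is inactive.
With repressor NerA bound, *sibT* is not transcribed.
→ *sibT* is OFF.
Shikimate is present, so MibW is inactive.
Xylulose is absent, so BexV is active.
Fumarate is absent, so KosY is active.
With repressor BexV bound, *kepM* is not transcribed.
So KepM is not produced.
Required activator MibW is absent, so *qilQ* is not transcribed.
→ *qilQ* is OFF.
ppGpp is absent, so NerT is inactive.
With no repressor bound, *dulA* is transcribed.
→ *dulA* is ON.
Fuculose is absent, so LutP is inactive.
Fe²⁺ is present, so LomE is inactive.
Required activator LutP is absent, so *zorK* is not transcribed.
→ *zorK* is OFF.
1 of the 4 genes is transcribed.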